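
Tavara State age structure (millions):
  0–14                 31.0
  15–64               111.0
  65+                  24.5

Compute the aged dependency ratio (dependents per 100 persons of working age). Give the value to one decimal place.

Old-age dependency ratio = 24.5 / 111.0 × 100 = 22.1

Old-age dependency ratio: 22.1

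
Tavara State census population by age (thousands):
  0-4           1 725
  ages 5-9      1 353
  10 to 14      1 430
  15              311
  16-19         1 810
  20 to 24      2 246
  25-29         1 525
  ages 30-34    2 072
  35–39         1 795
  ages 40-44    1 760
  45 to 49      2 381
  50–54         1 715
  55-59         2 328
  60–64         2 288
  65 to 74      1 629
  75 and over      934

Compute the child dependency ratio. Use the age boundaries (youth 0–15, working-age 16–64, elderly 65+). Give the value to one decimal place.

Youth dependency ratio: 24.2

0–15: 1 725 + 1 353 + 1 430 + 311 = 4 819
16–64: 1 810 + 2 246 + 1 525 + 2 072 + 1 795 + 1 760 + 2 381 + 1 715 + 2 328 + 2 288 = 19 920
65+: 1 629 + 934 = 2 563
Youth dependency ratio = 4 819 / 19 920 × 100 = 24.2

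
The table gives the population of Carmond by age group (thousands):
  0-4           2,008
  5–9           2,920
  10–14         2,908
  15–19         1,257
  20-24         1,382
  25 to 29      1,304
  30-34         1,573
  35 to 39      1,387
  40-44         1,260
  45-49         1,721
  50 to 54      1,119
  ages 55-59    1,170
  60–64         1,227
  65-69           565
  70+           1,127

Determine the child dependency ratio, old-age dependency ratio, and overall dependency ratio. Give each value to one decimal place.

Youth dependency ratio: 58.5
Old-age dependency ratio: 12.6
Total dependency ratio: 71.1

0–14: 2,008 + 2,920 + 2,908 = 7,836
15–64: 1,257 + 1,382 + 1,304 + 1,573 + 1,387 + 1,260 + 1,721 + 1,119 + 1,170 + 1,227 = 13,400
65+: 565 + 1,127 = 1,692
Youth dependency ratio = 7,836 / 13,400 × 100 = 58.5
Old-age dependency ratio = 1,692 / 13,400 × 100 = 12.6
Total dependency ratio = (7,836 + 1,692) / 13,400 × 100 = 9,528 / 13,400 × 100 = 71.1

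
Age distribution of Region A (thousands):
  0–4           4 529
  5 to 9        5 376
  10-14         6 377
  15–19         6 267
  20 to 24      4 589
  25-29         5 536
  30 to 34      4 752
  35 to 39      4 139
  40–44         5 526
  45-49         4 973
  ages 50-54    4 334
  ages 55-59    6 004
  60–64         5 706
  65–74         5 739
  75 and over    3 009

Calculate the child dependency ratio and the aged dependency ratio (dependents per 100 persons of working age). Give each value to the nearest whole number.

0–14: 4 529 + 5 376 + 6 377 = 16 282
15–64: 6 267 + 4 589 + 5 536 + 4 752 + 4 139 + 5 526 + 4 973 + 4 334 + 6 004 + 5 706 = 51 826
65+: 5 739 + 3 009 = 8 748
Youth dependency ratio = 16 282 / 51 826 × 100 = 31
Old-age dependency ratio = 8 748 / 51 826 × 100 = 17

Youth dependency ratio: 31
Old-age dependency ratio: 17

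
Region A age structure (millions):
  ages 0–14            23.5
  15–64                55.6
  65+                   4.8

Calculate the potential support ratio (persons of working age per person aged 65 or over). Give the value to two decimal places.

Potential support ratio: 11.58

Potential support ratio = 55.6 / 4.8 = 11.58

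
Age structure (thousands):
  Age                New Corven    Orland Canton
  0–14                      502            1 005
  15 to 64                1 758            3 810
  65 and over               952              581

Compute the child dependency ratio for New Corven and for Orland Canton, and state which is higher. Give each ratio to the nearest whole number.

New Corven: 29
Orland Canton: 26
Higher: New Corven

New Corven: 502 / 1 758 × 100 = 29
Orland Canton: 1 005 / 3 810 × 100 = 26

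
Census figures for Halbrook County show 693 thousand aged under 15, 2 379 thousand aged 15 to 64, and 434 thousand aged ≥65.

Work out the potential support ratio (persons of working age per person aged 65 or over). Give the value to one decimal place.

Potential support ratio = 2 379 / 434 = 5.5

Potential support ratio: 5.5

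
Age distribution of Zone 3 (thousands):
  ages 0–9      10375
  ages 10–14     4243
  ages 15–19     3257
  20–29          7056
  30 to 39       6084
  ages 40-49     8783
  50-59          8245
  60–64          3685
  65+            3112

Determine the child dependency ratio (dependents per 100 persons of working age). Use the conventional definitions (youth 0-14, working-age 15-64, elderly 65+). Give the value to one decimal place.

0–14: 10375 + 4243 = 14618
15–64: 3257 + 7056 + 6084 + 8783 + 8245 + 3685 = 37110
65+: 3112
Youth dependency ratio = 14618 / 37110 × 100 = 39.4

Youth dependency ratio: 39.4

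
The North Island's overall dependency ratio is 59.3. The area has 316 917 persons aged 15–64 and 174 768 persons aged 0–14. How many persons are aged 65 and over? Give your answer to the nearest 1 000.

Aged 65 and over: 13 000

Total dependency ratio = (youth + elderly) / working-age × 100
59.3 = (174 768 + E) / 316 917 × 100
⇒ 13 000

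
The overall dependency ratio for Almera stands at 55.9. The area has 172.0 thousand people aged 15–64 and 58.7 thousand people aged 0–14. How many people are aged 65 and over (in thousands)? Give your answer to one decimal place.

Total dependency ratio = (youth + elderly) / working-age × 100
55.9 = (58.7 + E) / 172.0 × 100
⇒ 37.4

Aged 65 and over: 37.4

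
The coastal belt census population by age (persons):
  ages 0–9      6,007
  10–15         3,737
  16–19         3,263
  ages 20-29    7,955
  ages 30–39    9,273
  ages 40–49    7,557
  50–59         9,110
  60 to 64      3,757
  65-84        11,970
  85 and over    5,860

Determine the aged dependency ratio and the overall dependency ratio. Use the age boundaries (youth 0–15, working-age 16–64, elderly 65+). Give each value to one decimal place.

Old-age dependency ratio: 43.6
Total dependency ratio: 67.4

0–15: 6,007 + 3,737 = 9,744
16–64: 3,263 + 7,955 + 9,273 + 7,557 + 9,110 + 3,757 = 40,915
65+: 11,970 + 5,860 = 17,830
Old-age dependency ratio = 17,830 / 40,915 × 100 = 43.6
Total dependency ratio = (9,744 + 17,830) / 40,915 × 100 = 27,574 / 40,915 × 100 = 67.4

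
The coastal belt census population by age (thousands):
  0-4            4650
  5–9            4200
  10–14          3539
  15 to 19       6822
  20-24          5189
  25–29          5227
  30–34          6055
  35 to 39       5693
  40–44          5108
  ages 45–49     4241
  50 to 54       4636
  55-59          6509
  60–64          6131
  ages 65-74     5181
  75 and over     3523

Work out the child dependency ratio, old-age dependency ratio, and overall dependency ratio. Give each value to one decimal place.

0–14: 4650 + 4200 + 3539 = 12389
15–64: 6822 + 5189 + 5227 + 6055 + 5693 + 5108 + 4241 + 4636 + 6509 + 6131 = 55611
65+: 5181 + 3523 = 8704
Youth dependency ratio = 12389 / 55611 × 100 = 22.3
Old-age dependency ratio = 8704 / 55611 × 100 = 15.7
Total dependency ratio = (12389 + 8704) / 55611 × 100 = 21093 / 55611 × 100 = 37.9

Youth dependency ratio: 22.3
Old-age dependency ratio: 15.7
Total dependency ratio: 37.9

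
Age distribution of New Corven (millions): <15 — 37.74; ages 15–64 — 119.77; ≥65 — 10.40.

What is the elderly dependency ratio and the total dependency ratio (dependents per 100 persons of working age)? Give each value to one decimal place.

Old-age dependency ratio: 8.7
Total dependency ratio: 40.2

Old-age dependency ratio = 10.40 / 119.77 × 100 = 8.7
Total dependency ratio = (37.74 + 10.40) / 119.77 × 100 = 48.14 / 119.77 × 100 = 40.2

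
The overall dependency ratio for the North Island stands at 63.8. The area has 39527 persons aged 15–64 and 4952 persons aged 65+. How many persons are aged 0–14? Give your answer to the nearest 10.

Total dependency ratio = (youth + elderly) / working-age × 100
63.8 = (Y + 4952) / 39527 × 100
⇒ 20270

Aged 0–14: 20270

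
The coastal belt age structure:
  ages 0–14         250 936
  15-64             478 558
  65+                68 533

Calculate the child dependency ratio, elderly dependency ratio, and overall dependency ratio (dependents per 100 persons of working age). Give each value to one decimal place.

Youth dependency ratio = 250 936 / 478 558 × 100 = 52.4
Old-age dependency ratio = 68 533 / 478 558 × 100 = 14.3
Total dependency ratio = (250 936 + 68 533) / 478 558 × 100 = 319 469 / 478 558 × 100 = 66.8

Youth dependency ratio: 52.4
Old-age dependency ratio: 14.3
Total dependency ratio: 66.8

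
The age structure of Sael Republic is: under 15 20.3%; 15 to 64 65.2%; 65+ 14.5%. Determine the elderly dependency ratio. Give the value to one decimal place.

Old-age dependency ratio = 14.5 / 65.2 × 100 = 22.2

Old-age dependency ratio: 22.2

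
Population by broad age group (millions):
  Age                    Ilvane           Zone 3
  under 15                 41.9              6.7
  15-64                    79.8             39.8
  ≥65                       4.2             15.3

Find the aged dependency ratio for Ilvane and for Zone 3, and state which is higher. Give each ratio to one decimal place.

Ilvane: 5.3
Zone 3: 38.4
Higher: Zone 3

Ilvane: 4.2 / 79.8 × 100 = 5.3
Zone 3: 15.3 / 39.8 × 100 = 38.4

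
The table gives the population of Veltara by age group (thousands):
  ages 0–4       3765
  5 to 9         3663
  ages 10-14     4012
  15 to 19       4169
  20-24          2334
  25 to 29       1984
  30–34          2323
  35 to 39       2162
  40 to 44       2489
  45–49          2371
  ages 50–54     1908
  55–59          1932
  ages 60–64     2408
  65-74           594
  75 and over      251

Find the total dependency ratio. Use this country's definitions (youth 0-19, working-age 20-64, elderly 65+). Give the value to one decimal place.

0–19: 3765 + 3663 + 4012 + 4169 = 15609
20–64: 2334 + 1984 + 2323 + 2162 + 2489 + 2371 + 1908 + 1932 + 2408 = 19911
65+: 594 + 251 = 845
Total dependency ratio = (15609 + 845) / 19911 × 100 = 16454 / 19911 × 100 = 82.6

Total dependency ratio: 82.6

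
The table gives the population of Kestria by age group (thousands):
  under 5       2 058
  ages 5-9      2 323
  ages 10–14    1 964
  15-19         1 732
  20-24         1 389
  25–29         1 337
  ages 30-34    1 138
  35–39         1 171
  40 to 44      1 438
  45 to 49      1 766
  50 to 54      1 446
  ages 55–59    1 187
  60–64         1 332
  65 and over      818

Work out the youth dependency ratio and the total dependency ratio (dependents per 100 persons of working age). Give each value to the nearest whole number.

Youth dependency ratio: 46
Total dependency ratio: 51

0–14: 2 058 + 2 323 + 1 964 = 6 345
15–64: 1 732 + 1 389 + 1 337 + 1 138 + 1 171 + 1 438 + 1 766 + 1 446 + 1 187 + 1 332 = 13 936
65+: 818
Youth dependency ratio = 6 345 / 13 936 × 100 = 46
Total dependency ratio = (6 345 + 818) / 13 936 × 100 = 7 163 / 13 936 × 100 = 51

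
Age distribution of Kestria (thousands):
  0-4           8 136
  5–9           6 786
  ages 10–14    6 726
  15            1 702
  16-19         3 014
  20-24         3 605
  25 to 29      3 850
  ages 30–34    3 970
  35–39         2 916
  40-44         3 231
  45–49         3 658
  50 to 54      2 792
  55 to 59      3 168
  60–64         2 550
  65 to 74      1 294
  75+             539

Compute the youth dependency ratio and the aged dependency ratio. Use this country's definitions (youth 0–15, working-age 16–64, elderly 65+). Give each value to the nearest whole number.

Youth dependency ratio: 71
Old-age dependency ratio: 6

0–15: 8 136 + 6 786 + 6 726 + 1 702 = 23 350
16–64: 3 014 + 3 605 + 3 850 + 3 970 + 2 916 + 3 231 + 3 658 + 2 792 + 3 168 + 2 550 = 32 754
65+: 1 294 + 539 = 1 833
Youth dependency ratio = 23 350 / 32 754 × 100 = 71
Old-age dependency ratio = 1 833 / 32 754 × 100 = 6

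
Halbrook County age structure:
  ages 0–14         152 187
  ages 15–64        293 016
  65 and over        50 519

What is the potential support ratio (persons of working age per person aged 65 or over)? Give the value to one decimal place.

Potential support ratio = 293 016 / 50 519 = 5.8

Potential support ratio: 5.8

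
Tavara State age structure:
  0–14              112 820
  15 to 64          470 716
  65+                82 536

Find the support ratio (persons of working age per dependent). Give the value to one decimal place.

Support ratio: 2.4

Support ratio = 470 716 / (112 820 + 82 536) = 470 716 / 195 356 = 2.4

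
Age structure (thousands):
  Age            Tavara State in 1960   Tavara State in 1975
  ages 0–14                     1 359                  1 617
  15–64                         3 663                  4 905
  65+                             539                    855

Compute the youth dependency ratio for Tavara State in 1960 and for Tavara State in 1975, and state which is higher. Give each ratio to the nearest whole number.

Tavara State in 1960: 37
Tavara State in 1975: 33
Higher: Tavara State in 1960

Tavara State in 1960: 1 359 / 3 663 × 100 = 37
Tavara State in 1975: 1 617 / 4 905 × 100 = 33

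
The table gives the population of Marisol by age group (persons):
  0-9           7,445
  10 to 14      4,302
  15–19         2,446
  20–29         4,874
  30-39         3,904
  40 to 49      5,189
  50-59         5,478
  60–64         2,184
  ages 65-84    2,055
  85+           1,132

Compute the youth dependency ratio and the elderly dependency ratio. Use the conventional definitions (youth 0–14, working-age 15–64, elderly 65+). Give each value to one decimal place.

Youth dependency ratio: 48.8
Old-age dependency ratio: 13.2

0–14: 7,445 + 4,302 = 11,747
15–64: 2,446 + 4,874 + 3,904 + 5,189 + 5,478 + 2,184 = 24,075
65+: 2,055 + 1,132 = 3,187
Youth dependency ratio = 11,747 / 24,075 × 100 = 48.8
Old-age dependency ratio = 3,187 / 24,075 × 100 = 13.2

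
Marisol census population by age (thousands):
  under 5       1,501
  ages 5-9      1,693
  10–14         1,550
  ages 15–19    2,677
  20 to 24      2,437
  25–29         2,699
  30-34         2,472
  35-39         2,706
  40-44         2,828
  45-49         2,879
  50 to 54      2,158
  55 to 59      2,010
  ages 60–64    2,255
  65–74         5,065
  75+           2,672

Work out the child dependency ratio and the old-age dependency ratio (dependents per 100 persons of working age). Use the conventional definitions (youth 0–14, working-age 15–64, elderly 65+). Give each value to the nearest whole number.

Youth dependency ratio: 19
Old-age dependency ratio: 31

0–14: 1,501 + 1,693 + 1,550 = 4,744
15–64: 2,677 + 2,437 + 2,699 + 2,472 + 2,706 + 2,828 + 2,879 + 2,158 + 2,010 + 2,255 = 25,121
65+: 5,065 + 2,672 = 7,737
Youth dependency ratio = 4,744 / 25,121 × 100 = 19
Old-age dependency ratio = 7,737 / 25,121 × 100 = 31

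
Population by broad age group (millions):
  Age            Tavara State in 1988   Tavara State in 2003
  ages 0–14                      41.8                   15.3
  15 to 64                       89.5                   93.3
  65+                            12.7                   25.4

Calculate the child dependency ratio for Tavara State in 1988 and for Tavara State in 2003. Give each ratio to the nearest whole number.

Tavara State in 1988: 41.8 / 89.5 × 100 = 47
Tavara State in 2003: 15.3 / 93.3 × 100 = 16

Tavara State in 1988: 47
Tavara State in 2003: 16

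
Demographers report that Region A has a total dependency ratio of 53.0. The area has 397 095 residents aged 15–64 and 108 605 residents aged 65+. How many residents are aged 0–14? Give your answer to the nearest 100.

Total dependency ratio = (youth + elderly) / working-age × 100
53.0 = (Y + 108 605) / 397 095 × 100
⇒ 101 900

Aged 0–14: 101 900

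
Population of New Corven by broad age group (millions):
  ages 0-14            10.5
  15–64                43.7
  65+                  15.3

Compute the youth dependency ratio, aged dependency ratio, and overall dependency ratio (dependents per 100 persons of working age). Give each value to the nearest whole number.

Youth dependency ratio: 24
Old-age dependency ratio: 35
Total dependency ratio: 59

Youth dependency ratio = 10.5 / 43.7 × 100 = 24
Old-age dependency ratio = 15.3 / 43.7 × 100 = 35
Total dependency ratio = (10.5 + 15.3) / 43.7 × 100 = 25.8 / 43.7 × 100 = 59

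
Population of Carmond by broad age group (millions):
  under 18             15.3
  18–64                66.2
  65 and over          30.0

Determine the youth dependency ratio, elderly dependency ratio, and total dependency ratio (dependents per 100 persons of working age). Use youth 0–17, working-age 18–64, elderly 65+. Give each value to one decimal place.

Youth dependency ratio = 15.3 / 66.2 × 100 = 23.1
Old-age dependency ratio = 30.0 / 66.2 × 100 = 45.3
Total dependency ratio = (15.3 + 30.0) / 66.2 × 100 = 45.3 / 66.2 × 100 = 68.4

Youth dependency ratio: 23.1
Old-age dependency ratio: 45.3
Total dependency ratio: 68.4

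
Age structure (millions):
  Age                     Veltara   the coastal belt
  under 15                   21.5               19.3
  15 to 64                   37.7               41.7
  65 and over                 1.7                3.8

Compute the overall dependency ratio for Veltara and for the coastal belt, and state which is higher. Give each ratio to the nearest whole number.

Veltara: (21.5 + 1.7) / 37.7 × 100 = 23.2 / 37.7 × 100 = 62
the coastal belt: (19.3 + 3.8) / 41.7 × 100 = 23.1 / 41.7 × 100 = 55

Veltara: 62
the coastal belt: 55
Higher: Veltara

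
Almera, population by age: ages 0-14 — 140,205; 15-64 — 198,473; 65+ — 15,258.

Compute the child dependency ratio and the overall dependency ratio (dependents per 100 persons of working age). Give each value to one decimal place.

Youth dependency ratio: 70.6
Total dependency ratio: 78.3

Youth dependency ratio = 140,205 / 198,473 × 100 = 70.6
Total dependency ratio = (140,205 + 15,258) / 198,473 × 100 = 155,463 / 198,473 × 100 = 78.3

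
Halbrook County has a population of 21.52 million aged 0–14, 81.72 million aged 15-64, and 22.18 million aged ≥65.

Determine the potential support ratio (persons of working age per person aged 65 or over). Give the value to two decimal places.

Potential support ratio = 81.72 / 22.18 = 3.68

Potential support ratio: 3.68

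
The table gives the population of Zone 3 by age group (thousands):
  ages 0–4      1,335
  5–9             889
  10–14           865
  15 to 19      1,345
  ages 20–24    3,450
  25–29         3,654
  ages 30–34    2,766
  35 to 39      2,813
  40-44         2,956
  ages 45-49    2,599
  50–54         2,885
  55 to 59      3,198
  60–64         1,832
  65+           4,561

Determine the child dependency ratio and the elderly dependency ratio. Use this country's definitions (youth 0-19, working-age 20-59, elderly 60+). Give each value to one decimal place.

0–19: 1,335 + 889 + 865 + 1,345 = 4,434
20–59: 3,450 + 3,654 + 2,766 + 2,813 + 2,956 + 2,599 + 2,885 + 3,198 = 24,321
60+: 1,832 + 4,561 = 6,393
Youth dependency ratio = 4,434 / 24,321 × 100 = 18.2
Old-age dependency ratio = 6,393 / 24,321 × 100 = 26.3

Youth dependency ratio: 18.2
Old-age dependency ratio: 26.3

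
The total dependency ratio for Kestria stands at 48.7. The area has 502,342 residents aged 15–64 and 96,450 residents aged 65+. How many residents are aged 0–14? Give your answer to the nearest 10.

Total dependency ratio = (youth + elderly) / working-age × 100
48.7 = (Y + 96,450) / 502,342 × 100
⇒ 148,190

Aged 0–14: 148,190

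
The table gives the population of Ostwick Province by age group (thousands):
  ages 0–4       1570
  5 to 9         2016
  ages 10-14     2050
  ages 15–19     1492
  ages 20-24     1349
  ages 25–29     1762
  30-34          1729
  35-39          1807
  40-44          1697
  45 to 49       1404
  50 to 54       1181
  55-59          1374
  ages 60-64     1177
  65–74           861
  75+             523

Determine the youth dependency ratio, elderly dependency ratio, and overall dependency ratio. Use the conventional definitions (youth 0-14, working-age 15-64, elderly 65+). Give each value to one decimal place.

0–14: 1570 + 2016 + 2050 = 5636
15–64: 1492 + 1349 + 1762 + 1729 + 1807 + 1697 + 1404 + 1181 + 1374 + 1177 = 14972
65+: 861 + 523 = 1384
Youth dependency ratio = 5636 / 14972 × 100 = 37.6
Old-age dependency ratio = 1384 / 14972 × 100 = 9.2
Total dependency ratio = (5636 + 1384) / 14972 × 100 = 7020 / 14972 × 100 = 46.9

Youth dependency ratio: 37.6
Old-age dependency ratio: 9.2
Total dependency ratio: 46.9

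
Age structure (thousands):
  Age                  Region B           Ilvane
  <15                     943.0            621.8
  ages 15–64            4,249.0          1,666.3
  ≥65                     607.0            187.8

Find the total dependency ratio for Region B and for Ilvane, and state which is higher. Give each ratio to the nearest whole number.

Region B: (943.0 + 607.0) / 4,249.0 × 100 = 1,550.0 / 4,249.0 × 100 = 36
Ilvane: (621.8 + 187.8) / 1,666.3 × 100 = 809.6 / 1,666.3 × 100 = 49

Region B: 36
Ilvane: 49
Higher: Ilvane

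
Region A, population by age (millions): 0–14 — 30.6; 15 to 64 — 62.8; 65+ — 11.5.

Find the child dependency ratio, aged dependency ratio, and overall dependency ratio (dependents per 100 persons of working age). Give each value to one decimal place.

Youth dependency ratio: 48.7
Old-age dependency ratio: 18.3
Total dependency ratio: 67.0

Youth dependency ratio = 30.6 / 62.8 × 100 = 48.7
Old-age dependency ratio = 11.5 / 62.8 × 100 = 18.3
Total dependency ratio = (30.6 + 11.5) / 62.8 × 100 = 42.1 / 62.8 × 100 = 67.0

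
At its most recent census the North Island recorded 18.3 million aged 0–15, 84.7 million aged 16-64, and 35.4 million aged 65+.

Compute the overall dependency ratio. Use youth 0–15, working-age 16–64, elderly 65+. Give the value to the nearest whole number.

Total dependency ratio = (18.3 + 35.4) / 84.7 × 100 = 53.7 / 84.7 × 100 = 63

Total dependency ratio: 63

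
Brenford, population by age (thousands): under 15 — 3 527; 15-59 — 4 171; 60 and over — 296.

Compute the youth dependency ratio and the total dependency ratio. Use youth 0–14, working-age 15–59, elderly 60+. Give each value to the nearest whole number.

Youth dependency ratio = 3 527 / 4 171 × 100 = 85
Total dependency ratio = (3 527 + 296) / 4 171 × 100 = 3 823 / 4 171 × 100 = 92

Youth dependency ratio: 85
Total dependency ratio: 92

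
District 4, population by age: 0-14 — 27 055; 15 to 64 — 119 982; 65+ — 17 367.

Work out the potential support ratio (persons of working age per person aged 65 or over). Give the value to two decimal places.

Potential support ratio = 119 982 / 17 367 = 6.91

Potential support ratio: 6.91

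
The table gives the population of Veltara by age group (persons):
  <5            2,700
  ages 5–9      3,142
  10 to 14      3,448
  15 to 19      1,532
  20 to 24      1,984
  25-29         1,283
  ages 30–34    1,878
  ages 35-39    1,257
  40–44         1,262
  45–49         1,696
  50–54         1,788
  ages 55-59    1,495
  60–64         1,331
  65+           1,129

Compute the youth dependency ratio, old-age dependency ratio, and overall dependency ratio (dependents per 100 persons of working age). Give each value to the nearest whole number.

0–14: 2,700 + 3,142 + 3,448 = 9,290
15–64: 1,532 + 1,984 + 1,283 + 1,878 + 1,257 + 1,262 + 1,696 + 1,788 + 1,495 + 1,331 = 15,506
65+: 1,129
Youth dependency ratio = 9,290 / 15,506 × 100 = 60
Old-age dependency ratio = 1,129 / 15,506 × 100 = 7
Total dependency ratio = (9,290 + 1,129) / 15,506 × 100 = 10,419 / 15,506 × 100 = 67

Youth dependency ratio: 60
Old-age dependency ratio: 7
Total dependency ratio: 67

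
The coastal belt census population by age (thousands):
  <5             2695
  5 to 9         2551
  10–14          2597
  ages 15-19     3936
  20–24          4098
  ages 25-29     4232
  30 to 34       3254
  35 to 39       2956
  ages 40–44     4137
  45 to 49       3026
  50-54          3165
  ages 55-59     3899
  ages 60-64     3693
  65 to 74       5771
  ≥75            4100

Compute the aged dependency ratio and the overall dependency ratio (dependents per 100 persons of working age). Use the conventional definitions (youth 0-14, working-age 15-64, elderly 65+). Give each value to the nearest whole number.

0–14: 2695 + 2551 + 2597 = 7843
15–64: 3936 + 4098 + 4232 + 3254 + 2956 + 4137 + 3026 + 3165 + 3899 + 3693 = 36396
65+: 5771 + 4100 = 9871
Old-age dependency ratio = 9871 / 36396 × 100 = 27
Total dependency ratio = (7843 + 9871) / 36396 × 100 = 17714 / 36396 × 100 = 49

Old-age dependency ratio: 27
Total dependency ratio: 49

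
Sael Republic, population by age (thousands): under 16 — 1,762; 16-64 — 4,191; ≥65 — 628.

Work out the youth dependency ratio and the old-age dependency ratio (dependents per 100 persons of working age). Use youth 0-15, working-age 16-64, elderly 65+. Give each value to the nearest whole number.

Youth dependency ratio: 42
Old-age dependency ratio: 15

Youth dependency ratio = 1,762 / 4,191 × 100 = 42
Old-age dependency ratio = 628 / 4,191 × 100 = 15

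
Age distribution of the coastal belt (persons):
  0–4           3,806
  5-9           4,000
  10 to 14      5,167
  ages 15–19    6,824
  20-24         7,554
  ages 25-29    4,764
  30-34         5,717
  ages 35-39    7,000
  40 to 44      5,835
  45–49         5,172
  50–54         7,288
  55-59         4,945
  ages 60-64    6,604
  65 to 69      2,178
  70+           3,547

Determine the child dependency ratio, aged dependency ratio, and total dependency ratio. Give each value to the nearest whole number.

Youth dependency ratio: 21
Old-age dependency ratio: 9
Total dependency ratio: 30

0–14: 3,806 + 4,000 + 5,167 = 12,973
15–64: 6,824 + 7,554 + 4,764 + 5,717 + 7,000 + 5,835 + 5,172 + 7,288 + 4,945 + 6,604 = 61,703
65+: 2,178 + 3,547 = 5,725
Youth dependency ratio = 12,973 / 61,703 × 100 = 21
Old-age dependency ratio = 5,725 / 61,703 × 100 = 9
Total dependency ratio = (12,973 + 5,725) / 61,703 × 100 = 18,698 / 61,703 × 100 = 30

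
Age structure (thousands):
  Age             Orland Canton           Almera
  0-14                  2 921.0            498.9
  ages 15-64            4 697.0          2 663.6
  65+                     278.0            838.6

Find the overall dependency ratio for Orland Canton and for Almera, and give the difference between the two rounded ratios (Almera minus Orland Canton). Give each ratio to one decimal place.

Orland Canton: 68.1
Almera: 50.2
Difference: -17.9

Orland Canton: (2 921.0 + 278.0) / 4 697.0 × 100 = 3 199.0 / 4 697.0 × 100 = 68.1
Almera: (498.9 + 838.6) / 2 663.6 × 100 = 1 337.5 / 2 663.6 × 100 = 50.2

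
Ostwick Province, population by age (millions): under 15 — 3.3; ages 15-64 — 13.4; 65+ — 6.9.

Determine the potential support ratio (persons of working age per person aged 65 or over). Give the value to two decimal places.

Potential support ratio: 1.94

Potential support ratio = 13.4 / 6.9 = 1.94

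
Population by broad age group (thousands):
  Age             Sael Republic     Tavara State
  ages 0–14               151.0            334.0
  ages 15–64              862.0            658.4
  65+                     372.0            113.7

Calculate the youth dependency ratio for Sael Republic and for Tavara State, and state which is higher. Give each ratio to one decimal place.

Sael Republic: 151.0 / 862.0 × 100 = 17.5
Tavara State: 334.0 / 658.4 × 100 = 50.7

Sael Republic: 17.5
Tavara State: 50.7
Higher: Tavara State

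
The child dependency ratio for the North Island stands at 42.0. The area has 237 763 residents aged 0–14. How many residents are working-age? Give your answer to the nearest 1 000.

Working-age: 566 000

Youth dependency ratio = youth / working-age × 100
42.0 = 237 763 / W × 100
⇒ 566 000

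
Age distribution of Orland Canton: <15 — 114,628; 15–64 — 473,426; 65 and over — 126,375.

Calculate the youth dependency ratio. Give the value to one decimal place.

Youth dependency ratio: 24.2

Youth dependency ratio = 114,628 / 473,426 × 100 = 24.2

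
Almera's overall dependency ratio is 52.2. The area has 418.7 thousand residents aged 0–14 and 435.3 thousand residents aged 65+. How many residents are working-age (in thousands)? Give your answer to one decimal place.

Total dependency ratio = (youth + elderly) / working-age × 100
52.2 = (418.7 + 435.3) / W × 100
⇒ 1636.0

Working-age: 1636.0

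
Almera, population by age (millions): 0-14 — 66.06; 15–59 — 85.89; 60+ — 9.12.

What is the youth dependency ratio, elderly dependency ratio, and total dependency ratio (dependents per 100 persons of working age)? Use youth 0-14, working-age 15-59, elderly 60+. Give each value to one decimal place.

Youth dependency ratio: 76.9
Old-age dependency ratio: 10.6
Total dependency ratio: 87.5

Youth dependency ratio = 66.06 / 85.89 × 100 = 76.9
Old-age dependency ratio = 9.12 / 85.89 × 100 = 10.6
Total dependency ratio = (66.06 + 9.12) / 85.89 × 100 = 75.18 / 85.89 × 100 = 87.5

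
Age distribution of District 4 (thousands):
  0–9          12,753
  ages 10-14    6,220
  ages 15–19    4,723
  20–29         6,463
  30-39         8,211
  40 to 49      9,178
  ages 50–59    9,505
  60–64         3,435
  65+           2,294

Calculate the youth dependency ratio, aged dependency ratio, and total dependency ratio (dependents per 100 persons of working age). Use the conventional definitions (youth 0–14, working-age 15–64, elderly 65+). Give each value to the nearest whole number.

Youth dependency ratio: 46
Old-age dependency ratio: 6
Total dependency ratio: 51

0–14: 12,753 + 6,220 = 18,973
15–64: 4,723 + 6,463 + 8,211 + 9,178 + 9,505 + 3,435 = 41,515
65+: 2,294
Youth dependency ratio = 18,973 / 41,515 × 100 = 46
Old-age dependency ratio = 2,294 / 41,515 × 100 = 6
Total dependency ratio = (18,973 + 2,294) / 41,515 × 100 = 21,267 / 41,515 × 100 = 51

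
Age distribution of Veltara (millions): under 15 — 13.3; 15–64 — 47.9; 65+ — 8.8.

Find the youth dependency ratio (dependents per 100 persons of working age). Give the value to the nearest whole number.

Youth dependency ratio = 13.3 / 47.9 × 100 = 28

Youth dependency ratio: 28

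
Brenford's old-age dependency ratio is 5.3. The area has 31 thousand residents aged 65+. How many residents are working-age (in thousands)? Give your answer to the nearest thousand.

Old-age dependency ratio = elderly / working-age × 100
5.3 = 31 / W × 100
⇒ 585

Working-age: 585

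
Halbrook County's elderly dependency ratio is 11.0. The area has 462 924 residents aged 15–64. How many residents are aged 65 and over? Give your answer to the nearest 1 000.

Old-age dependency ratio = elderly / working-age × 100
11.0 = E / 462 924 × 100
⇒ 51 000

Aged 65 and over: 51 000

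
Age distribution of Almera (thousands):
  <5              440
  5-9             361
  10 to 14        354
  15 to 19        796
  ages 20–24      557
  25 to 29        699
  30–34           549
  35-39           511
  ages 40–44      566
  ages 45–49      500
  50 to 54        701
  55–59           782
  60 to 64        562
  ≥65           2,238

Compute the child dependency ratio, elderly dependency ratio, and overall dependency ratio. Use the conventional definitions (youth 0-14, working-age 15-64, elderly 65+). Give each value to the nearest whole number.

0–14: 440 + 361 + 354 = 1,155
15–64: 796 + 557 + 699 + 549 + 511 + 566 + 500 + 701 + 782 + 562 = 6,223
65+: 2,238
Youth dependency ratio = 1,155 / 6,223 × 100 = 19
Old-age dependency ratio = 2,238 / 6,223 × 100 = 36
Total dependency ratio = (1,155 + 2,238) / 6,223 × 100 = 3,393 / 6,223 × 100 = 55

Youth dependency ratio: 19
Old-age dependency ratio: 36
Total dependency ratio: 55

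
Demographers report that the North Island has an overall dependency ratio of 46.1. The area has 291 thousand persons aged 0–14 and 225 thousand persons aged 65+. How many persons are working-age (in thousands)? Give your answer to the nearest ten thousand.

Total dependency ratio = (youth + elderly) / working-age × 100
46.1 = (291 + 225) / W × 100
⇒ 1 120

Working-age: 1 120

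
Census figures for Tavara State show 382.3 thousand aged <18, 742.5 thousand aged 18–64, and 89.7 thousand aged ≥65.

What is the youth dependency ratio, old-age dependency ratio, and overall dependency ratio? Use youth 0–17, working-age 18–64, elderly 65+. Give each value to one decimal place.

Youth dependency ratio: 51.5
Old-age dependency ratio: 12.1
Total dependency ratio: 63.6

Youth dependency ratio = 382.3 / 742.5 × 100 = 51.5
Old-age dependency ratio = 89.7 / 742.5 × 100 = 12.1
Total dependency ratio = (382.3 + 89.7) / 742.5 × 100 = 472.0 / 742.5 × 100 = 63.6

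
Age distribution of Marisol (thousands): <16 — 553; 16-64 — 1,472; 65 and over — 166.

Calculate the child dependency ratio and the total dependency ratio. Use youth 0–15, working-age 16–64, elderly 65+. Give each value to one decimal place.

Youth dependency ratio: 37.6
Total dependency ratio: 48.8

Youth dependency ratio = 553 / 1,472 × 100 = 37.6
Total dependency ratio = (553 + 166) / 1,472 × 100 = 719 / 1,472 × 100 = 48.8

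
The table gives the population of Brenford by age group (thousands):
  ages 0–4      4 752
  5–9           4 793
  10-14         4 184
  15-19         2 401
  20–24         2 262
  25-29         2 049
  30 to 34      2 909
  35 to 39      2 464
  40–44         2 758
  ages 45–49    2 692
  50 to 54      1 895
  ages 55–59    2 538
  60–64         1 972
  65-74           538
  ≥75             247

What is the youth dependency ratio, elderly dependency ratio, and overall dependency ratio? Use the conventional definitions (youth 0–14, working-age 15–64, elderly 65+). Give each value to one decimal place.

Youth dependency ratio: 57.3
Old-age dependency ratio: 3.3
Total dependency ratio: 60.6

0–14: 4 752 + 4 793 + 4 184 = 13 729
15–64: 2 401 + 2 262 + 2 049 + 2 909 + 2 464 + 2 758 + 2 692 + 1 895 + 2 538 + 1 972 = 23 940
65+: 538 + 247 = 785
Youth dependency ratio = 13 729 / 23 940 × 100 = 57.3
Old-age dependency ratio = 785 / 23 940 × 100 = 3.3
Total dependency ratio = (13 729 + 785) / 23 940 × 100 = 14 514 / 23 940 × 100 = 60.6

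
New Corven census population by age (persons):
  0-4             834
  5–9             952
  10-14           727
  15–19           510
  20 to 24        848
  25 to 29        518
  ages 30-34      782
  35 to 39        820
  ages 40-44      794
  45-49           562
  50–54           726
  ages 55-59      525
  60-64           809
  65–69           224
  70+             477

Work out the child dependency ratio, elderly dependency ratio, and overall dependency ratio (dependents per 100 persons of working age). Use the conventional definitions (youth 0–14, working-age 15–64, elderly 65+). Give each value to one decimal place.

Youth dependency ratio: 36.5
Old-age dependency ratio: 10.2
Total dependency ratio: 46.6

0–14: 834 + 952 + 727 = 2 513
15–64: 510 + 848 + 518 + 782 + 820 + 794 + 562 + 726 + 525 + 809 = 6 894
65+: 224 + 477 = 701
Youth dependency ratio = 2 513 / 6 894 × 100 = 36.5
Old-age dependency ratio = 701 / 6 894 × 100 = 10.2
Total dependency ratio = (2 513 + 701) / 6 894 × 100 = 3 214 / 6 894 × 100 = 46.6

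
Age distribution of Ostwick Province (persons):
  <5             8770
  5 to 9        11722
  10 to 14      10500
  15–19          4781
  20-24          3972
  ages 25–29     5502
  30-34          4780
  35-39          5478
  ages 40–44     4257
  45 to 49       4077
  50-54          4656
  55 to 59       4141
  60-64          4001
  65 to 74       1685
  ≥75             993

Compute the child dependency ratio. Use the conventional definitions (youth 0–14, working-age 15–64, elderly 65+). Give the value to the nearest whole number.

0–14: 8770 + 11722 + 10500 = 30992
15–64: 4781 + 3972 + 5502 + 4780 + 5478 + 4257 + 4077 + 4656 + 4141 + 4001 = 45645
65+: 1685 + 993 = 2678
Youth dependency ratio = 30992 / 45645 × 100 = 68

Youth dependency ratio: 68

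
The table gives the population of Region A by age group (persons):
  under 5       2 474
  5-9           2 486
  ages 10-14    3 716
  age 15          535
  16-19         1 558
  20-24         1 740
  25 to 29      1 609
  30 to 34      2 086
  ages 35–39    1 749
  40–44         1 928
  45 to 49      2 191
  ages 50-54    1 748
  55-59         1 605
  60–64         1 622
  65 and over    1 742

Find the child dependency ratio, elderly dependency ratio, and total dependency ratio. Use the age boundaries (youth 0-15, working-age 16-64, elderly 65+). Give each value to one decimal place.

Youth dependency ratio: 51.6
Old-age dependency ratio: 9.8
Total dependency ratio: 61.4

0–15: 2 474 + 2 486 + 3 716 + 535 = 9 211
16–64: 1 558 + 1 740 + 1 609 + 2 086 + 1 749 + 1 928 + 2 191 + 1 748 + 1 605 + 1 622 = 17 836
65+: 1 742
Youth dependency ratio = 9 211 / 17 836 × 100 = 51.6
Old-age dependency ratio = 1 742 / 17 836 × 100 = 9.8
Total dependency ratio = (9 211 + 1 742) / 17 836 × 100 = 10 953 / 17 836 × 100 = 61.4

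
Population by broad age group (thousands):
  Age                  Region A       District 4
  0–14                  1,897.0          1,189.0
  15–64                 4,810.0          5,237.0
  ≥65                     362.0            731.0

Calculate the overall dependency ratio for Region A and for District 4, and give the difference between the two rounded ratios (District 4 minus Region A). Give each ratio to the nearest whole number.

Region A: 47
District 4: 37
Difference: -10

Region A: (1,897.0 + 362.0) / 4,810.0 × 100 = 2,259.0 / 4,810.0 × 100 = 47
District 4: (1,189.0 + 731.0) / 5,237.0 × 100 = 1,920.0 / 5,237.0 × 100 = 37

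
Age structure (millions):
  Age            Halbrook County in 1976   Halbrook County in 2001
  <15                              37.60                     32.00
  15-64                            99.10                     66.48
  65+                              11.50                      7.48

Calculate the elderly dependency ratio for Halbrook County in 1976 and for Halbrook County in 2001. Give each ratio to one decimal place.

Halbrook County in 1976: 11.6
Halbrook County in 2001: 11.3

Halbrook County in 1976: 11.50 / 99.10 × 100 = 11.6
Halbrook County in 2001: 7.48 / 66.48 × 100 = 11.3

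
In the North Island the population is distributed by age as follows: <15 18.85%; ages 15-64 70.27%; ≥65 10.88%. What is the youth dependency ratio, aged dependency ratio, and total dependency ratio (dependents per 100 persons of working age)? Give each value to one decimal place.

Youth dependency ratio = 18.85 / 70.27 × 100 = 26.8
Old-age dependency ratio = 10.88 / 70.27 × 100 = 15.5
Total dependency ratio = (18.85 + 10.88) / 70.27 × 100 = 29.73 / 70.27 × 100 = 42.3

Youth dependency ratio: 26.8
Old-age dependency ratio: 15.5
Total dependency ratio: 42.3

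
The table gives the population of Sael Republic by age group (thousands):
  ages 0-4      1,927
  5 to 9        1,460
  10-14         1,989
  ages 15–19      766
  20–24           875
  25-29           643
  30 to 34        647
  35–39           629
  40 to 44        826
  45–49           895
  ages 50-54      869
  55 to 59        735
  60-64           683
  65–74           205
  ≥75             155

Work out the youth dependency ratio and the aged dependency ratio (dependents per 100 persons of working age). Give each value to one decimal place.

0–14: 1,927 + 1,460 + 1,989 = 5,376
15–64: 766 + 875 + 643 + 647 + 629 + 826 + 895 + 869 + 735 + 683 = 7,568
65+: 205 + 155 = 360
Youth dependency ratio = 5,376 / 7,568 × 100 = 71.0
Old-age dependency ratio = 360 / 7,568 × 100 = 4.8

Youth dependency ratio: 71.0
Old-age dependency ratio: 4.8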